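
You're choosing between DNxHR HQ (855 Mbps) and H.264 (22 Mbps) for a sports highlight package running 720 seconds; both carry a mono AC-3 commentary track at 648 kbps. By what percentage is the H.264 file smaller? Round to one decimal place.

97.4%

Audio: 648 kbps = 0.648 Mbps.
DNxHR HQ: 855.648 Mbps × 720 s = 616066.6 Mb = 77.008 GB.
H.264: 22.648 Mbps × 720 s = 16306.6 Mb = 2.038 GB.
Reduction: (1 − 2.038/77.008) × 100 = 97.35%.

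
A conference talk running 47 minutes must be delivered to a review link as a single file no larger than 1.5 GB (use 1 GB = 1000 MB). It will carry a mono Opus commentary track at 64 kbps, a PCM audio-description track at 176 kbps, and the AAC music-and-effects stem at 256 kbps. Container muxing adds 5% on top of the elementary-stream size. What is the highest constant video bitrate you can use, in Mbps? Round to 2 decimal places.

3.56 Mbps

Budget: 1.5 GB = 12000.0 Mb.
Stream payload after overhead: 12000.0 / 1.05 = 11428.6 Mb.
47 min = 2820 s
Total bitrate budget: 11428.6 Mb / 2820 s = 4.053 Mbps.
Audio total: 64 + 176 + 256 = 496 kbps = 0.496 Mbps.
Video: 4.053 − 0.496 = 3.557 Mbps.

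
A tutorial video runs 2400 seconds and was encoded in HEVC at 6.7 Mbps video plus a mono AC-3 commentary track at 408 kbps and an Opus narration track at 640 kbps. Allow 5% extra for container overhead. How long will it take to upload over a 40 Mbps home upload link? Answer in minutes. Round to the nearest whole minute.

8 minutes

Audio total: 408 + 640 = 1048 kbps = 1.048 Mbps.
Total bitrate: 7.748 Mbps.
File: 7.748 Mbps × 2400 s = 18595.2 Mb.
With 5% container overhead: ×1.05. → 19525.0 Mb.
At 40 Mbps: 19525.0 / 40 = 488.1 s ≈ 8.14 minutes.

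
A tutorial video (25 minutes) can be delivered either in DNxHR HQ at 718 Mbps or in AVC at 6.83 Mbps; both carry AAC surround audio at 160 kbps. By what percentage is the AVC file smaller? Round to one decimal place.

99.0%

25 min = 1500 s
Audio: 160 kbps = 0.160 Mbps.
DNxHR HQ: 718.160 Mbps × 1500 s = 1077240.0 Mb = 134.655 GB.
AVC: 6.990 Mbps × 1500 s = 10485.0 Mb = 1.311 GB.
Reduction: (1 − 1.311/134.655) × 100 = 99.03%.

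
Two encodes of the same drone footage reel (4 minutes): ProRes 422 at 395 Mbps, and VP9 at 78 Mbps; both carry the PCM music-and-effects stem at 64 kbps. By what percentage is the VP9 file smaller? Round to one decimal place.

4 min = 240 s
Audio: 64 kbps = 0.064 Mbps.
ProRes 422: 395.064 Mbps × 240 s = 94815.4 Mb = 11.038 GiB.
VP9: 78.064 Mbps × 240 s = 18735.4 Mb = 2.181 GiB.
Reduction: (1 − 2.181/11.038) × 100 = 80.24%.

80.2%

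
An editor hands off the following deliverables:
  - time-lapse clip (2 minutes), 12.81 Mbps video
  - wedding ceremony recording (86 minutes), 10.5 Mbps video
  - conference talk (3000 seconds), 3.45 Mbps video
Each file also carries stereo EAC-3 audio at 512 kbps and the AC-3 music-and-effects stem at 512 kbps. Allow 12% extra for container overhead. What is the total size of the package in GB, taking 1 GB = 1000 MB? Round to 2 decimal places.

Audio total: 512 + 512 = 1024 kbps = 1.024 Mbps.
time-lapse clip: 13.834 Mbps × 120 s × 1.12 = 1859.3 Mb
wedding ceremony recording: 11.524 Mbps × 5160 s × 1.12 = 66599.5 Mb
conference talk: 4.474 Mbps × 3000 s × 1.12 = 15032.6 Mb
Total: 83491.4 Mb = 10436.4 MB.
= 10.44 GB.

10.44 GB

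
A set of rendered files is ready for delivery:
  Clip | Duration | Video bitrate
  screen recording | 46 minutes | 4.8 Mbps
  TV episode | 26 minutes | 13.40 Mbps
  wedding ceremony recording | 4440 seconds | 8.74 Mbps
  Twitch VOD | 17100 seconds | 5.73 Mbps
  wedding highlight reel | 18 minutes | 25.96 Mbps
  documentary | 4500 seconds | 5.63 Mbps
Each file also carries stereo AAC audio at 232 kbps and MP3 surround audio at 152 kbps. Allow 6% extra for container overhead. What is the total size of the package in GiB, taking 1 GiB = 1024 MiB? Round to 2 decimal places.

29.17 GiB

Audio total: 232 + 152 = 384 kbps = 0.384 Mbps.
screen recording: 5.184 Mbps × 2760 s × 1.06 = 15166.3 Mb
TV episode: 13.784 Mbps × 1560 s × 1.06 = 22793.2 Mb
wedding ceremony recording: 9.124 Mbps × 4440 s × 1.06 = 42941.2 Mb
Twitch VOD: 6.114 Mbps × 17100 s × 1.06 = 110822.4 Mb
wedding highlight reel: 26.344 Mbps × 1080 s × 1.06 = 30158.6 Mb
documentary: 6.014 Mbps × 4500 s × 1.06 = 28686.8 Mb
Total: 250568.5 Mb = 31321.1 MB.
= 29.17 GiB.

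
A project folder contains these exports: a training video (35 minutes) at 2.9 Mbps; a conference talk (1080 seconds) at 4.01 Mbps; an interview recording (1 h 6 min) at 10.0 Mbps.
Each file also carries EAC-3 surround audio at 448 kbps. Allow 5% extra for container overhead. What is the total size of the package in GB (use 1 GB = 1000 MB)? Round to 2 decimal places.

Audio: 448 kbps = 0.448 Mbps.
training video: 3.348 Mbps × 2100 s × 1.05 = 7382.3 Mb
conference talk: 4.458 Mbps × 1080 s × 1.05 = 5055.4 Mb
interview recording: 10.448 Mbps × 3960 s × 1.05 = 43442.8 Mb
Total: 55880.5 Mb = 6985.1 MB.
= 6.985 GB.

6.99 GB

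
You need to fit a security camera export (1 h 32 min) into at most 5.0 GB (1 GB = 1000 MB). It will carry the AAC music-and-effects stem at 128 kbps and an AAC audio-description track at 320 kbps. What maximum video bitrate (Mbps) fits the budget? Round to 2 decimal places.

6.80 Mbps

Budget: 5.0 GB = 40000.0 Mb.
1 h 32 min = 92 min = 5520 s
Total bitrate budget: 40000.0 Mb / 5520 s = 7.246 Mbps.
Audio total: 128 + 320 = 448 kbps = 0.448 Mbps.
Video: 7.246 − 0.448 = 6.798 Mbps.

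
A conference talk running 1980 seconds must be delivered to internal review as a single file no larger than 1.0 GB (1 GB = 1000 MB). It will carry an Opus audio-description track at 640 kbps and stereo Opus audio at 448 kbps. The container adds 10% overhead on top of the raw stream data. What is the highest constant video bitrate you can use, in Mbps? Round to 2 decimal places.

2.59 Mbps

Budget: 1.0 GB = 8000.0 Mb.
Stream payload after overhead: 8000.0 / 1.10 = 7272.7 Mb.
Total bitrate budget: 7272.7 Mb / 1980 s = 3.673 Mbps.
Audio total: 640 + 448 = 1088 kbps = 1.088 Mbps.
Video: 3.673 − 1.088 = 2.585 Mbps.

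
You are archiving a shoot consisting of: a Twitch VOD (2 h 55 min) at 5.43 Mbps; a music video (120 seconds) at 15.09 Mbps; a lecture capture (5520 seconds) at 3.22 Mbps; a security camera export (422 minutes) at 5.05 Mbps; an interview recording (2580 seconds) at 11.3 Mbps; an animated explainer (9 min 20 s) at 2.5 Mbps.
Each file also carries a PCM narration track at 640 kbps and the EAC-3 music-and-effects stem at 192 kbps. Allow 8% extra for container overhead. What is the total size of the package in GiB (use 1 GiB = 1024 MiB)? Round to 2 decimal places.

34.21 GiB

Audio total: 640 + 192 = 832 kbps = 0.832 Mbps.
Twitch VOD: 6.262 Mbps × 10500 s × 1.08 = 71011.1 Mb
music video: 15.922 Mbps × 120 s × 1.08 = 2063.5 Mb
lecture capture: 4.052 Mbps × 5520 s × 1.08 = 24156.4 Mb
security camera export: 5.882 Mbps × 25320 s × 1.08 = 160846.8 Mb
interview recording: 12.132 Mbps × 2580 s × 1.08 = 33804.6 Mb
animated explainer: 3.332 Mbps × 560 s × 1.08 = 2015.2 Mb
Total: 293897.6 Mb = 36737.2 MB.
= 34.21 GiB.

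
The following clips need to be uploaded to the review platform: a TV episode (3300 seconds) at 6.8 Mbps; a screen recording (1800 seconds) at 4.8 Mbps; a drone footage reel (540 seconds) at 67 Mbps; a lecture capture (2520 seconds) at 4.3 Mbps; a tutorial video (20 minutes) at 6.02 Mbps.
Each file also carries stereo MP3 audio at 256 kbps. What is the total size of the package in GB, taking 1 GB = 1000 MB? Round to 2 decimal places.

10.96 GB

Audio: 256 kbps = 0.256 Mbps.
TV episode: 7.056 Mbps × 3300 s = 23284.8 Mb
screen recording: 5.056 Mbps × 1800 s = 9100.8 Mb
drone footage reel: 67.256 Mbps × 540 s = 36318.2 Mb
lecture capture: 4.556 Mbps × 2520 s = 11481.1 Mb
tutorial video: 6.276 Mbps × 1200 s = 7531.2 Mb
Total: 87716.2 Mb = 10964.5 MB.
= 10.96 GB.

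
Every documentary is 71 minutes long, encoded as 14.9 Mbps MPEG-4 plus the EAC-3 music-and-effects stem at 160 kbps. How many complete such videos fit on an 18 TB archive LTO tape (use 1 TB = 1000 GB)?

71 min = 4260 s
Audio: 160 kbps = 0.160 Mbps.
Total bitrate: 15.060 Mbps.
Per item: 15.060 Mbps × 4260 s = 64,156 Mb = 8,019 MB.
Capacity: 18 TB = 144,000,000 Mb; 2244.54 items → 2244 complete.

2244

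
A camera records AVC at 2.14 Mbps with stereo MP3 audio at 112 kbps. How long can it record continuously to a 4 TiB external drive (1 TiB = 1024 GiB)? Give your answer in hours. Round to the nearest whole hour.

4340 hours

Audio: 112 kbps = 0.112 Mbps.
Total bitrate: 2.14 + 0.112 = 2.252 Mbps.
Capacity: 4 TiB = 35,184,372 Mb.
Recording time: 35,184,372 / 2.252 = 15,623,611 s ≈ 4,340 hours.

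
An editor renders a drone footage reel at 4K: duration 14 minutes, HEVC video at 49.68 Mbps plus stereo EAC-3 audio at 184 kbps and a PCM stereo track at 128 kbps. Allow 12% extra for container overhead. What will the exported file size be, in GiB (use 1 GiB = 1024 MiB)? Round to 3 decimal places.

14 min = 840 s
Audio total: 184 + 128 = 312 kbps = 0.312 Mbps.
Total bitrate: 49.68 + 0.312 = 49.992 Mbps.
Stream data: 49.992 Mbps × 840 s = 41993.3 Mb.
With 12% container overhead: ×1.12.
47,032 Mb = 5,879,059,200 bytes ÷ 1,073,741,824 = 5.475 GiB.

5.475 GiB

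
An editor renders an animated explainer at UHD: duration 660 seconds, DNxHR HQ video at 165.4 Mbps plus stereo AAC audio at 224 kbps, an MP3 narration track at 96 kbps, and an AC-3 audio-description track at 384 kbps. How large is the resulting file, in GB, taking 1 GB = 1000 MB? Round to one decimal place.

Audio total: 224 + 96 + 384 = 704 kbps = 0.704 Mbps.
Total bitrate: 165.4 + 0.704 = 166.104 Mbps.
Stream data: 166.104 Mbps × 660 s = 109628.6 Mb.
109,629 Mb ÷ 8 = 13,704 MB → 13.70 GB.

13.7 GB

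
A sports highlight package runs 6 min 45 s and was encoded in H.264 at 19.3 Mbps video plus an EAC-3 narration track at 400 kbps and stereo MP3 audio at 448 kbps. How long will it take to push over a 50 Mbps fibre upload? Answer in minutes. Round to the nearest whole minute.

6 min 45 s = 405 s
Audio total: 400 + 448 = 848 kbps = 0.848 Mbps.
Total bitrate: 20.148 Mbps.
File: 20.148 Mbps × 405 s = 8159.9 Mb.
At 50 Mbps: 8159.9 / 50 = 163.2 s ≈ 2.72 minutes.

3 minutes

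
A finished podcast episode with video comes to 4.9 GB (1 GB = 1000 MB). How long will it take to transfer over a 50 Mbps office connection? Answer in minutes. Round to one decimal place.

File: 4.9 GB = 39200.0 Mb.
At 50 Mbps: 39200.0 / 50 = 784.0 s ≈ 13.1 minutes.

13.1 minutes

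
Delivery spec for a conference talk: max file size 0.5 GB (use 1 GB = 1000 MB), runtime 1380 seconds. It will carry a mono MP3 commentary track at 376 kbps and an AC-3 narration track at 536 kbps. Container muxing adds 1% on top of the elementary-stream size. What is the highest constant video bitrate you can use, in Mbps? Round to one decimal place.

Budget: 0.5 GB = 4000.0 Mb.
Stream payload after overhead: 4000.0 / 1.01 = 3960.4 Mb.
Total bitrate budget: 3960.4 Mb / 1380 s = 2.870 Mbps.
Audio total: 376 + 536 = 912 kbps = 0.912 Mbps.
Video: 2.870 − 0.912 = 1.958 Mbps.

2.0 Mbps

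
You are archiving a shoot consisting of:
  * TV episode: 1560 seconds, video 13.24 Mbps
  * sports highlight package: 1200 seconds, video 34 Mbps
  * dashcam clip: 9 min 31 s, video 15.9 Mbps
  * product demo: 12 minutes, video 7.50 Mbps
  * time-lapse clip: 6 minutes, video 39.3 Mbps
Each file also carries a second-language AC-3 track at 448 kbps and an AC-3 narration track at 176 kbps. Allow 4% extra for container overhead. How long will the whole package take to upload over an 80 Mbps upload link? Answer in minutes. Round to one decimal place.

Audio total: 448 + 176 = 624 kbps = 0.624 Mbps.
TV episode: 13.864 Mbps × 1560 s × 1.04 = 22493.0 Mb
sports highlight package: 34.624 Mbps × 1200 s × 1.04 = 43210.8 Mb
dashcam clip: 16.524 Mbps × 571 s × 1.04 = 9812.6 Mb
product demo: 8.124 Mbps × 720 s × 1.04 = 6083.3 Mb
time-lapse clip: 39.924 Mbps × 360 s × 1.04 = 14947.5 Mb
Total: 96547.1 Mb = 12068.4 MB.
At 80 Mbps: 96547.1 / 80 = 1207 s ≈ 20.1 minutes.

20.1 minutes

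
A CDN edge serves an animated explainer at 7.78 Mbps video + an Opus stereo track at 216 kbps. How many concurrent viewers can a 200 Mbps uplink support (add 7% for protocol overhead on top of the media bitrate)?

23

Audio: 216 kbps = 0.216 Mbps.
Per-viewer media rate: 7.996 Mbps.
On the wire with 7% overhead: 8.556 Mbps.
200 Mbps = 200.0 Mbps; 200.0 / 8.556 = 23.38 → 23 viewers.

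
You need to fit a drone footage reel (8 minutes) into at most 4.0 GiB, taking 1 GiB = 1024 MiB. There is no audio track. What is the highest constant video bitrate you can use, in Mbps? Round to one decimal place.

Budget: 4.0 GiB = 34359.7 Mb.
8 min = 480 s
Total bitrate budget: 34359.7 Mb / 480 s = 71.583 Mbps.

71.6 Mbps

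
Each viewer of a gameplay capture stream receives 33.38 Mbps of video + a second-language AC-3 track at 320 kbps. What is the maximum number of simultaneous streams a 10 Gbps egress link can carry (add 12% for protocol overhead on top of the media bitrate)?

264

Audio: 320 kbps = 0.320 Mbps.
Per-viewer media rate: 33.700 Mbps.
On the wire with 12% overhead: 37.744 Mbps.
10 Gbps = 10,000 Mbps; 10,000 / 37.744 = 264.94 → 264 viewers.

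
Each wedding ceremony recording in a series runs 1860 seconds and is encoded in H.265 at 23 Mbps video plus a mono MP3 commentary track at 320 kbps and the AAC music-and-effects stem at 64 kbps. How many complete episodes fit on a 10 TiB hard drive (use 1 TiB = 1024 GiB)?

2022

Audio total: 320 + 64 = 384 kbps = 0.384 Mbps.
Total bitrate: 23.384 Mbps.
Per item: 23.384 Mbps × 1860 s = 43,494 Mb = 5,437 MB.
Capacity: 10 TiB = 87,960,930 Mb; 2022.36 items → 2022 complete.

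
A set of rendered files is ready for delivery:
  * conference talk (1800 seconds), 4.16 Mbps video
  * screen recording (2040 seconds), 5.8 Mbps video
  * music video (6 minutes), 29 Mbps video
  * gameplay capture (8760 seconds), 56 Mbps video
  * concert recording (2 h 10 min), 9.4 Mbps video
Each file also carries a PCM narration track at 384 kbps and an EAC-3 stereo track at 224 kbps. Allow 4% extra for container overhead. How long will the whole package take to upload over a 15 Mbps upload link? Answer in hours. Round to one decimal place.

11.7 hours

Audio total: 384 + 224 = 608 kbps = 0.608 Mbps.
conference talk: 4.768 Mbps × 1800 s × 1.04 = 8925.7 Mb
screen recording: 6.408 Mbps × 2040 s × 1.04 = 13595.2 Mb
music video: 29.608 Mbps × 360 s × 1.04 = 11085.2 Mb
gameplay capture: 56.608 Mbps × 8760 s × 1.04 = 515721.5 Mb
concert recording: 10.008 Mbps × 7800 s × 1.04 = 81184.9 Mb
Total: 630512.6 Mb = 78814.1 MB.
At 15 Mbps: 630512.6 / 15 = 42034 s ≈ 11.7 hours.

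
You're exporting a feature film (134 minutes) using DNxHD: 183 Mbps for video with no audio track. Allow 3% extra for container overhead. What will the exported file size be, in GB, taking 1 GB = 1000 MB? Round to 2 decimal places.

189.43 GB

134 min = 8040 s
Total bitrate: 183 Mbps.
Stream data: 183.000 Mbps × 8040 s = 1471320.0 Mb.
With 3% container overhead: ×1.03.
1,515,460 Mb ÷ 8 = 189,432 MB → 189.4 GB.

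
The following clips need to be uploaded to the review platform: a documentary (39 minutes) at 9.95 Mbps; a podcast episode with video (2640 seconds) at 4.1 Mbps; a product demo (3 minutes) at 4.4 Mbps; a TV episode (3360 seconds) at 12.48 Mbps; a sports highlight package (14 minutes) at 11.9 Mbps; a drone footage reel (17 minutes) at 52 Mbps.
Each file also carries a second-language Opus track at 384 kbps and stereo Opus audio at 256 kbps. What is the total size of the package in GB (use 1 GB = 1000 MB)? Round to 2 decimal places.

Audio total: 384 + 256 = 640 kbps = 0.640 Mbps.
documentary: 10.590 Mbps × 2340 s = 24780.6 Mb
podcast episode with video: 4.740 Mbps × 2640 s = 12513.6 Mb
product demo: 5.040 Mbps × 180 s = 907.2 Mb
TV episode: 13.120 Mbps × 3360 s = 44083.2 Mb
sports highlight package: 12.540 Mbps × 840 s = 10533.6 Mb
drone footage reel: 52.640 Mbps × 1020 s = 53692.8 Mb
Total: 146511.0 Mb = 18313.9 MB.
= 18.31 GB.

18.31 GB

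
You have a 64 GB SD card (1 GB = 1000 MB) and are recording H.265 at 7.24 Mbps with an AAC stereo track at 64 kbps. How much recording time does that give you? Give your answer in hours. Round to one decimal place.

Audio: 64 kbps = 0.064 Mbps.
Total bitrate: 7.24 + 0.064 = 7.304 Mbps.
Capacity: 64 GB = 512,000 Mb.
Recording time: 512,000 / 7.304 = 70,099 s ≈ 19.5 hours.

19.5 hours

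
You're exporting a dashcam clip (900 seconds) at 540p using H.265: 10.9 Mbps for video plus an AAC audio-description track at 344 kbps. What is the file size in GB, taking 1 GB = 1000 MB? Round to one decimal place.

1.3 GB

Audio: 344 kbps = 0.344 Mbps.
Total bitrate: 10.9 + 0.344 = 11.244 Mbps.
Stream data: 11.244 Mbps × 900 s = 10119.6 Mb.
10,120 Mb ÷ 8 = 1,265 MB → 1.265 GB.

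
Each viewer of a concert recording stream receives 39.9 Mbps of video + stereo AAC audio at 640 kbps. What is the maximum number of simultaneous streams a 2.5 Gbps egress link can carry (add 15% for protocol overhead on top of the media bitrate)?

Audio: 640 kbps = 0.640 Mbps.
Per-viewer media rate: 40.540 Mbps.
On the wire with 15% overhead: 46.621 Mbps.
2.5 Gbps = 2,500 Mbps; 2,500 / 46.621 = 53.62 → 53 viewers.

53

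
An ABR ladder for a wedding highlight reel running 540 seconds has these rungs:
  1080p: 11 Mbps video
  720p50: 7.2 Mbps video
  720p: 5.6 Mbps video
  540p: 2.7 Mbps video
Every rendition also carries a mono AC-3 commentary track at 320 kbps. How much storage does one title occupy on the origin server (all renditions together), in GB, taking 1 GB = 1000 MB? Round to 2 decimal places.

1.88 GB

Audio: 320 kbps = 0.320 Mbps.
Sum of rendition bitrates: (11+0.320) + (7.2+0.320) + (5.6+0.320) + (2.7+0.320) = 27.780 Mbps.
× 540 s = 15,001 Mb = 1,875 MB = 1.875 GB.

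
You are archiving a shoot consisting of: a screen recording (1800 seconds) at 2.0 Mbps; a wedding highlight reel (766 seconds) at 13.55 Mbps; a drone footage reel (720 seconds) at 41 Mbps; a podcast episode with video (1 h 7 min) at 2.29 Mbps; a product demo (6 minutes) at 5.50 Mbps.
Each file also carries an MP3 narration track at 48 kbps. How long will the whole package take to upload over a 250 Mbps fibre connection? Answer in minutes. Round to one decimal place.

3.7 minutes

Audio: 48 kbps = 0.048 Mbps.
screen recording: 2.048 Mbps × 1800 s = 3686.4 Mb
wedding highlight reel: 13.598 Mbps × 766 s = 10416.1 Mb
drone footage reel: 41.048 Mbps × 720 s = 29554.6 Mb
podcast episode with video: 2.338 Mbps × 4020 s = 9398.8 Mb
product demo: 5.548 Mbps × 360 s = 1997.3 Mb
Total: 55053.1 Mb = 6881.6 MB.
At 250 Mbps: 55053.1 / 250 = 220 s ≈ 3.67 minutes.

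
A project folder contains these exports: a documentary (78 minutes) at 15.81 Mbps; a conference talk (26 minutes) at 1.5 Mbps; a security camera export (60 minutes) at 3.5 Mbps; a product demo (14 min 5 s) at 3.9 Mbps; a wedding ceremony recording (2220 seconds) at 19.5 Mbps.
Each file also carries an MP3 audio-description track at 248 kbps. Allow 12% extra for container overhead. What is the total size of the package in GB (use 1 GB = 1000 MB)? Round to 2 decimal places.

19.42 GB

Audio: 248 kbps = 0.248 Mbps.
documentary: 16.058 Mbps × 4680 s × 1.12 = 84169.6 Mb
conference talk: 1.748 Mbps × 1560 s × 1.12 = 3054.1 Mb
security camera export: 3.748 Mbps × 3600 s × 1.12 = 15111.9 Mb
product demo: 4.148 Mbps × 845 s × 1.12 = 3925.7 Mb
wedding ceremony recording: 19.748 Mbps × 2220 s × 1.12 = 49101.4 Mb
Total: 155362.7 Mb = 19420.3 MB.
= 19.42 GB.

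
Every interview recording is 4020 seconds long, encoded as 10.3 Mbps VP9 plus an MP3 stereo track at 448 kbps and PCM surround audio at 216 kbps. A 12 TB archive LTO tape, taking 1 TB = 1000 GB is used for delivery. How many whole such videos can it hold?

Audio total: 448 + 216 = 664 kbps = 0.664 Mbps.
Total bitrate: 10.964 Mbps.
Per item: 10.964 Mbps × 4020 s = 44,075 Mb = 5,509 MB.
Capacity: 12 TB = 96,000,000 Mb; 2178.09 items → 2178 complete.

2178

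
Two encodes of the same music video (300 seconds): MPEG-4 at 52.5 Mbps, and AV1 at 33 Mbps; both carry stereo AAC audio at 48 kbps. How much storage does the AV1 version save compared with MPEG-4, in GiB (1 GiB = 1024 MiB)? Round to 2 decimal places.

Audio: 48 kbps = 0.048 Mbps.
MPEG-4: 52.548 Mbps × 300 s = 15764.4 Mb = 1.835 GiB.
AV1: 33.048 Mbps × 300 s = 9914.4 Mb = 1.154 GiB.
Saving: 1.835 − 1.154 = 0.681 GiB.

0.68 GiB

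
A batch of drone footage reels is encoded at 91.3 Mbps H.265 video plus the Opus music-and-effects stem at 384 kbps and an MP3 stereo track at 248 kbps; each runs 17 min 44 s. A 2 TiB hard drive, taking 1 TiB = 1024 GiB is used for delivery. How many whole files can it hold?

17 min 44 s = 1064 s
Audio total: 384 + 248 = 632 kbps = 0.632 Mbps.
Total bitrate: 91.932 Mbps.
Per item: 91.932 Mbps × 1064 s = 97,816 Mb = 12,227 MB.
Capacity: 2 TiB = 17,592,186 Mb; 179.85 items → 179 complete.

179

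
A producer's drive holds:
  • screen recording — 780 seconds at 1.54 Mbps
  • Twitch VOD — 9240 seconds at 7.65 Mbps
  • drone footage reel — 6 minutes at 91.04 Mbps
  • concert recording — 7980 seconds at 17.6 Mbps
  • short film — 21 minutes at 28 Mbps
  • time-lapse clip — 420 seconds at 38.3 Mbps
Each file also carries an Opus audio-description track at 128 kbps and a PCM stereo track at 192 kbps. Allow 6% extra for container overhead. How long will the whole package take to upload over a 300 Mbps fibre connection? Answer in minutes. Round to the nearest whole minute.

Audio total: 128 + 192 = 320 kbps = 0.320 Mbps.
screen recording: 1.860 Mbps × 780 s × 1.06 = 1537.8 Mb
Twitch VOD: 7.970 Mbps × 9240 s × 1.06 = 78061.4 Mb
drone footage reel: 91.360 Mbps × 360 s × 1.06 = 34863.0 Mb
concert recording: 17.920 Mbps × 7980 s × 1.06 = 151581.7 Mb
short film: 28.320 Mbps × 1260 s × 1.06 = 37824.2 Mb
time-lapse clip: 38.620 Mbps × 420 s × 1.06 = 17193.6 Mb
Total: 321061.7 Mb = 40132.7 MB.
At 300 Mbps: 321061.7 / 300 = 1070 s ≈ 17.8 minutes.

18 minutes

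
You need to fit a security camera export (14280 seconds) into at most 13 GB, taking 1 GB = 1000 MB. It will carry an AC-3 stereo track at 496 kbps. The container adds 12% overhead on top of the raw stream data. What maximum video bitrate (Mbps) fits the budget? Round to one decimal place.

6.0 Mbps

Budget: 13 GB = 104000.0 Mb.
Stream payload after overhead: 104000.0 / 1.12 = 92857.1 Mb.
Total bitrate budget: 92857.1 Mb / 14280 s = 6.503 Mbps.
Audio: 496 kbps = 0.496 Mbps.
Video: 6.503 − 0.496 = 6.007 Mbps.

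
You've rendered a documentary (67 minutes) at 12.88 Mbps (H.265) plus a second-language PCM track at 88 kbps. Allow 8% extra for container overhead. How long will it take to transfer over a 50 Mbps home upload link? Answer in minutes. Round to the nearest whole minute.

19 minutes

67 min = 4020 s
Audio: 88 kbps = 0.088 Mbps.
Total bitrate: 12.968 Mbps.
File: 12.968 Mbps × 4020 s = 52131.4 Mb.
With 8% container overhead: ×1.08. → 56301.9 Mb.
At 50 Mbps: 56301.9 / 50 = 1126.0 s ≈ 18.8 minutes.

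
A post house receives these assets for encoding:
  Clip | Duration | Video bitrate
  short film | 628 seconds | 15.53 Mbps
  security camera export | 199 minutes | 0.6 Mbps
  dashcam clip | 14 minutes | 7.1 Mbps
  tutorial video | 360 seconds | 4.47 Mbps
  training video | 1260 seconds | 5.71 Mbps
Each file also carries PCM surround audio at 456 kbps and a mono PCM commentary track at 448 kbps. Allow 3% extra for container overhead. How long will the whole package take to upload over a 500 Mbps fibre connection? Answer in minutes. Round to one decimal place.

1.6 minutes

Audio total: 456 + 448 = 904 kbps = 0.904 Mbps.
short film: 16.434 Mbps × 628 s × 1.03 = 10630.2 Mb
security camera export: 1.504 Mbps × 11940 s × 1.03 = 18496.5 Mb
dashcam clip: 8.004 Mbps × 840 s × 1.03 = 6925.1 Mb
tutorial video: 5.374 Mbps × 360 s × 1.03 = 1992.7 Mb
training video: 6.614 Mbps × 1260 s × 1.03 = 8583.6 Mb
Total: 46628.1 Mb = 5828.5 MB.
At 500 Mbps: 46628.1 / 500 = 93 s ≈ 1.55 minutes.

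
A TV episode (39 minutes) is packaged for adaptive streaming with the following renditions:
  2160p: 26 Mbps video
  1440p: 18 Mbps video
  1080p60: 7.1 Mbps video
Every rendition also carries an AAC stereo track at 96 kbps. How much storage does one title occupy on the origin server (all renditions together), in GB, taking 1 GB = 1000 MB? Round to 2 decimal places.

39 min = 2340 s
Audio: 96 kbps = 0.096 Mbps.
Sum of rendition bitrates: (26+0.096) + (18+0.096) + (7.1+0.096) = 51.388 Mbps.
× 2340 s = 120,248 Mb = 15,031 MB = 15.03 GB.

15.03 GB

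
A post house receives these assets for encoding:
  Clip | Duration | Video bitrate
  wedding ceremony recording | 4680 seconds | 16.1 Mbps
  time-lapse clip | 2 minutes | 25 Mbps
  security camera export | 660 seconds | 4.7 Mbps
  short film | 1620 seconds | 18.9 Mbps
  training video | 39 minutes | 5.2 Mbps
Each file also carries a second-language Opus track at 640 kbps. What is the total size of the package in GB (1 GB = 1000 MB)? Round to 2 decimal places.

16.28 GB

Audio: 640 kbps = 0.640 Mbps.
wedding ceremony recording: 16.740 Mbps × 4680 s = 78343.2 Mb
time-lapse clip: 25.640 Mbps × 120 s = 3076.8 Mb
security camera export: 5.340 Mbps × 660 s = 3524.4 Mb
short film: 19.540 Mbps × 1620 s = 31654.8 Mb
training video: 5.840 Mbps × 2340 s = 13665.6 Mb
Total: 130264.8 Mb = 16283.1 MB.
= 16.28 GB.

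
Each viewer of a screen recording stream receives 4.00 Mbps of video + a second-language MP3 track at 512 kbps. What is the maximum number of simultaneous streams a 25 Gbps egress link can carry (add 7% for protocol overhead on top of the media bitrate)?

Audio: 512 kbps = 0.512 Mbps.
Per-viewer media rate: 4.512 Mbps.
On the wire with 7% overhead: 4.828 Mbps.
25 Gbps = 25,000 Mbps; 25,000 / 4.828 = 5178.30 → 5178 viewers.

5178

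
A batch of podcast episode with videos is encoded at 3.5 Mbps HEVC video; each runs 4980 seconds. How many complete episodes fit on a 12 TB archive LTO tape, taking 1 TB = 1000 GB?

5507

Per item: 3.500 Mbps × 4980 s = 17,430 Mb = 2,179 MB.
Capacity: 12 TB = 96,000,000 Mb; 5507.75 items → 5507 complete.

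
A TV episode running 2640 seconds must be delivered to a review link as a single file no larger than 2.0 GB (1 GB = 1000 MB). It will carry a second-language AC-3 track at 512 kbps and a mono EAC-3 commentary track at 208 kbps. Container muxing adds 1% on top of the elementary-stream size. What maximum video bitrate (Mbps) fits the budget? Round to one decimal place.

5.3 Mbps

Budget: 2.0 GB = 16000.0 Mb.
Stream payload after overhead: 16000.0 / 1.01 = 15841.6 Mb.
Total bitrate budget: 15841.6 Mb / 2640 s = 6.001 Mbps.
Audio total: 512 + 208 = 720 kbps = 0.720 Mbps.
Video: 6.001 − 0.720 = 5.281 Mbps.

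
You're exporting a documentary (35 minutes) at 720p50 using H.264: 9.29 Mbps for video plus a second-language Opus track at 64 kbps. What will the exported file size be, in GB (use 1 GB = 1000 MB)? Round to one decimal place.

2.5 GB

35 min = 2100 s
Audio: 64 kbps = 0.064 Mbps.
Total bitrate: 9.29 + 0.064 = 9.354 Mbps.
Stream data: 9.354 Mbps × 2100 s = 19643.4 Mb.
19,643 Mb ÷ 8 = 2,455 MB → 2.455 GB.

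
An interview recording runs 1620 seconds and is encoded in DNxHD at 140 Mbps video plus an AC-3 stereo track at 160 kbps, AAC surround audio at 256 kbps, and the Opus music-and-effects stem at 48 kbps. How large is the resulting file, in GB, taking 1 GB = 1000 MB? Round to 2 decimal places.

28.44 GB

Audio total: 160 + 256 + 48 = 464 kbps = 0.464 Mbps.
Total bitrate: 140 + 0.464 = 140.464 Mbps.
Stream data: 140.464 Mbps × 1620 s = 227551.7 Mb.
227,552 Mb ÷ 8 = 28,444 MB → 28.44 GB.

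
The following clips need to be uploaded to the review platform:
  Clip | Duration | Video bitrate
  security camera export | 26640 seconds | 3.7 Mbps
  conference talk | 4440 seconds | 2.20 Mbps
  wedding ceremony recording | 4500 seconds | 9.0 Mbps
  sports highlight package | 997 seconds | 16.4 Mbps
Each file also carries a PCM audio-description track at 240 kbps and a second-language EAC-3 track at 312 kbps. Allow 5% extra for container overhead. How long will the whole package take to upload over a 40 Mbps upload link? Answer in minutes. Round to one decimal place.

81.1 minutes

Audio total: 240 + 312 = 552 kbps = 0.552 Mbps.
security camera export: 4.252 Mbps × 26640 s × 1.05 = 118936.9 Mb
conference talk: 2.752 Mbps × 4440 s × 1.05 = 12829.8 Mb
wedding ceremony recording: 9.552 Mbps × 4500 s × 1.05 = 45133.2 Mb
sports highlight package: 16.952 Mbps × 997 s × 1.05 = 17746.2 Mb
Total: 194646.2 Mb = 24330.8 MB.
At 40 Mbps: 194646.2 / 40 = 4866 s ≈ 81.1 minutes.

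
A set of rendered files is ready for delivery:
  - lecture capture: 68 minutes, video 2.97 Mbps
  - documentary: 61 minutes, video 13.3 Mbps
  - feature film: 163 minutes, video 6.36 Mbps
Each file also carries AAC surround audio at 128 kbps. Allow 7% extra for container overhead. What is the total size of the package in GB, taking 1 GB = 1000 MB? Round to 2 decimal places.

16.75 GB

Audio: 128 kbps = 0.128 Mbps.
lecture capture: 3.098 Mbps × 4080 s × 1.07 = 13524.6 Mb
documentary: 13.428 Mbps × 3660 s × 1.07 = 52586.7 Mb
feature film: 6.488 Mbps × 9780 s × 1.07 = 67894.3 Mb
Total: 134005.7 Mb = 16750.7 MB.
= 16.75 GB.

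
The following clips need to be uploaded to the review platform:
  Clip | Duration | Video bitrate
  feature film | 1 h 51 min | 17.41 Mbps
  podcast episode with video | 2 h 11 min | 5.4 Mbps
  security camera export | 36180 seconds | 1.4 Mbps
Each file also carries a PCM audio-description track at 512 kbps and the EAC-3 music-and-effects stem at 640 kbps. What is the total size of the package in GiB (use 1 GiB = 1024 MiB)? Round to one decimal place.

Audio total: 512 + 640 = 1152 kbps = 1.152 Mbps.
feature film: 18.562 Mbps × 6660 s = 123622.9 Mb
podcast episode with video: 6.552 Mbps × 7860 s = 51498.7 Mb
security camera export: 2.552 Mbps × 36180 s = 92331.4 Mb
Total: 267453.0 Mb = 33431.6 MB.
= 31.14 GiB.

31.1 GiB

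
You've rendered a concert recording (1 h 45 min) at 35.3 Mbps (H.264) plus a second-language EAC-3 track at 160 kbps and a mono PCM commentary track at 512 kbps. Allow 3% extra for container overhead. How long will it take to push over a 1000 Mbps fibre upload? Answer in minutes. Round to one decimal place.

1 h 45 min = 105 min = 6300 s
Audio total: 160 + 512 = 672 kbps = 0.672 Mbps.
Total bitrate: 35.972 Mbps.
File: 35.972 Mbps × 6300 s = 226623.6 Mb.
With 3% container overhead: ×1.03. → 233422.3 Mb.
At 1000 Mbps: 233422.3 / 1000 = 233.4 s ≈ 3.89 minutes.

3.9 minutes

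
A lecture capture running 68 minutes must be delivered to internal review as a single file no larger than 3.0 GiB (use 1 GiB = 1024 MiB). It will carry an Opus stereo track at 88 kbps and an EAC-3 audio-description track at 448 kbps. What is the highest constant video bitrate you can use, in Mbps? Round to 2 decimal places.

Budget: 3.0 GiB = 25769.8 Mb.
68 min = 4080 s
Total bitrate budget: 25769.8 Mb / 4080 s = 6.316 Mbps.
Audio total: 88 + 448 = 536 kbps = 0.536 Mbps.
Video: 6.316 − 0.536 = 5.780 Mbps.

5.78 Mbps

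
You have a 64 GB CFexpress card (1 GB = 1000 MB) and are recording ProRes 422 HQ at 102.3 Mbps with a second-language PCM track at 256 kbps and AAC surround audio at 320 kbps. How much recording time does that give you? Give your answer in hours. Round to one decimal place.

1.4 hours

Audio total: 256 + 320 = 576 kbps = 0.576 Mbps.
Total bitrate: 102.3 + 0.576 = 102.876 Mbps.
Capacity: 64 GB = 512,000 Mb.
Recording time: 512,000 / 102.876 = 4,977 s ≈ 1.38 hours.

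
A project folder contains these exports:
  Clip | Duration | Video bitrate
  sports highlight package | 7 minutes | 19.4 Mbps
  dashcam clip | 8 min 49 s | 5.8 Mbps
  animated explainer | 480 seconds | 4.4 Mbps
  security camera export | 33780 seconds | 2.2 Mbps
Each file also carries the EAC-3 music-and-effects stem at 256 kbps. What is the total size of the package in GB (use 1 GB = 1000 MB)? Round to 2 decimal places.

12.08 GB

Audio: 256 kbps = 0.256 Mbps.
sports highlight package: 19.656 Mbps × 420 s = 8255.5 Mb
dashcam clip: 6.056 Mbps × 529 s = 3203.6 Mb
animated explainer: 4.656 Mbps × 480 s = 2234.9 Mb
security camera export: 2.456 Mbps × 33780 s = 82963.7 Mb
Total: 96657.7 Mb = 12082.2 MB.
= 12.08 GB.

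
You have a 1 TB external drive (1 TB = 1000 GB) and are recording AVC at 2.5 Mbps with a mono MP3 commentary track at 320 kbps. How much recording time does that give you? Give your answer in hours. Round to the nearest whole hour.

Audio: 320 kbps = 0.320 Mbps.
Total bitrate: 2.5 + 0.320 = 2.820 Mbps.
Capacity: 1 TB = 8,000,000 Mb.
Recording time: 8,000,000 / 2.820 = 2,836,879 s ≈ 788 hours.

788 hours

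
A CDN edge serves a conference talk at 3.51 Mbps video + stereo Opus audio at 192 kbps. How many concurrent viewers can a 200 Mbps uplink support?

Audio: 192 kbps = 0.192 Mbps.
Per-viewer media rate: 3.702 Mbps.
200 Mbps = 200.0 Mbps; 200.0 / 3.702 = 54.02 → 54 viewers.

54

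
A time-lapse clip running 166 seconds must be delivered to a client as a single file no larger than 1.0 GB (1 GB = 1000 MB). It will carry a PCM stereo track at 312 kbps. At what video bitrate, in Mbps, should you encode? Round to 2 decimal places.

Budget: 1.0 GB = 8000.0 Mb.
Total bitrate budget: 8000.0 Mb / 166 s = 48.193 Mbps.
Audio: 312 kbps = 0.312 Mbps.
Video: 48.193 − 0.312 = 47.881 Mbps.

47.88 Mbps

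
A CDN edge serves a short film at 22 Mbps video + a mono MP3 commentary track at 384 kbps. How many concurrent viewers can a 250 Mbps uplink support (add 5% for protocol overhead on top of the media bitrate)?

10

Audio: 384 kbps = 0.384 Mbps.
Per-viewer media rate: 22.384 Mbps.
On the wire with 5% overhead: 23.503 Mbps.
250 Mbps = 250.0 Mbps; 250.0 / 23.503 = 10.64 → 10 viewers.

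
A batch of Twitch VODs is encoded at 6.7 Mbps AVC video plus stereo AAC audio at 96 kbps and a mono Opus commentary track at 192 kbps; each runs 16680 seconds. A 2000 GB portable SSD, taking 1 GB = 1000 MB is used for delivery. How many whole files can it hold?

137

Audio total: 96 + 192 = 288 kbps = 0.288 Mbps.
Total bitrate: 6.988 Mbps.
Per item: 6.988 Mbps × 16680 s = 116,560 Mb = 14,570 MB.
Capacity: 2000 GB = 16,000,000 Mb; 137.27 items → 137 complete.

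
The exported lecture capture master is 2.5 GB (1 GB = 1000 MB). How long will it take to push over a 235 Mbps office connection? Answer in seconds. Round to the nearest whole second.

File: 2.5 GB = 20000.0 Mb.
At 235 Mbps: 20000.0 / 235 = 85.1 s ≈ 85.1 seconds.

85 seconds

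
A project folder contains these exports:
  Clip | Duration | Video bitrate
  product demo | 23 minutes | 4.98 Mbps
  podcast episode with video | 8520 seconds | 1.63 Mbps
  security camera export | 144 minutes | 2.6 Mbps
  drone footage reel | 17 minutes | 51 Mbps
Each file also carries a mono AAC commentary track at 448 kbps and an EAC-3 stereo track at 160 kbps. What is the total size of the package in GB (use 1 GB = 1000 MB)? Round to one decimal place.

Audio total: 448 + 160 = 608 kbps = 0.608 Mbps.
product demo: 5.588 Mbps × 1380 s = 7711.4 Mb
podcast episode with video: 2.238 Mbps × 8520 s = 19067.8 Mb
security camera export: 3.208 Mbps × 8640 s = 27717.1 Mb
drone footage reel: 51.608 Mbps × 1020 s = 52640.2 Mb
Total: 107136.5 Mb = 13392.1 MB.
= 13.39 GB.

13.4 GB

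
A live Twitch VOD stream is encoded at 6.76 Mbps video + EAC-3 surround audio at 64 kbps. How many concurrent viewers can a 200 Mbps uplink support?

29

Audio: 64 kbps = 0.064 Mbps.
Per-viewer media rate: 6.824 Mbps.
200 Mbps = 200.0 Mbps; 200.0 / 6.824 = 29.31 → 29 viewers.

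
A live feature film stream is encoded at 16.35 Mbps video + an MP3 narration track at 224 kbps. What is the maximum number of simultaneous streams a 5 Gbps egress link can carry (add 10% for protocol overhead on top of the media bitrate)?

274

Audio: 224 kbps = 0.224 Mbps.
Per-viewer media rate: 16.574 Mbps.
On the wire with 10% overhead: 18.231 Mbps.
5 Gbps = 5,000 Mbps; 5,000 / 18.231 = 274.25 → 274 viewers.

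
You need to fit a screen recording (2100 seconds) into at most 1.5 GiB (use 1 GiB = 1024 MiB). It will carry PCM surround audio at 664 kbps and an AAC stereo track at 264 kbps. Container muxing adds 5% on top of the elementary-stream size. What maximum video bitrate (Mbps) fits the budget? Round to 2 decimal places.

4.92 Mbps

Budget: 1.5 GiB = 12884.9 Mb.
Stream payload after overhead: 12884.9 / 1.05 = 12271.3 Mb.
Total bitrate budget: 12271.3 Mb / 2100 s = 5.843 Mbps.
Audio total: 664 + 264 = 928 kbps = 0.928 Mbps.
Video: 5.843 − 0.928 = 4.915 Mbps.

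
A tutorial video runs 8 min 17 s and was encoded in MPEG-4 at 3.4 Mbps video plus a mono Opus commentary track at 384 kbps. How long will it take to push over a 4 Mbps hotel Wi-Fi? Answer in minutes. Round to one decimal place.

8 min 17 s = 497 s
Audio: 384 kbps = 0.384 Mbps.
Total bitrate: 3.784 Mbps.
File: 3.784 Mbps × 497 s = 1880.6 Mb.
At 4 Mbps: 1880.6 / 4 = 470.2 s ≈ 7.84 minutes.

7.8 minutes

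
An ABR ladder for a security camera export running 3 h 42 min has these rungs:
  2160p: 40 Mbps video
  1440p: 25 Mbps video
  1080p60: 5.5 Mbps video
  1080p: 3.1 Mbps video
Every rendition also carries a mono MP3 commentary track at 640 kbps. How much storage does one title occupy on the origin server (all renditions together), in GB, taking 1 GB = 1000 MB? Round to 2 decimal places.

3 h 42 min = 222 min = 13320 s
Audio: 640 kbps = 0.640 Mbps.
Sum of rendition bitrates: (40+0.640) + (25+0.640) + (5.5+0.640) + (3.1+0.640) = 76.160 Mbps.
× 13320 s = 1,014,451 Mb = 126,806 MB = 126.8 GB.

126.81 GB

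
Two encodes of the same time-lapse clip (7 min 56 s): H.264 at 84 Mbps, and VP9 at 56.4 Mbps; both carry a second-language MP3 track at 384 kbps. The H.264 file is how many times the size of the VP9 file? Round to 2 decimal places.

7 min 56 s = 476 s
Audio: 384 kbps = 0.384 Mbps.
H.264: 84.384 Mbps × 476 s = 40166.8 Mb = 5.021 GB.
VP9: 56.784 Mbps × 476 s = 27029.2 Mb = 3.379 GB.
Ratio: 5.021 / 3.379 = 1.486.

1.49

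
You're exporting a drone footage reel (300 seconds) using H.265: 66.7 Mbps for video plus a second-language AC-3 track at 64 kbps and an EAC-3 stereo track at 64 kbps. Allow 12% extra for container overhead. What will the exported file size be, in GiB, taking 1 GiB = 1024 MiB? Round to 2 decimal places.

2.61 GiB

Audio total: 64 + 64 = 128 kbps = 0.128 Mbps.
Total bitrate: 66.7 + 0.128 = 66.828 Mbps.
Stream data: 66.828 Mbps × 300 s = 20048.4 Mb.
With 12% container overhead: ×1.12.
22,454 Mb = 2,806,776,000 bytes ÷ 1,073,741,824 = 2.614 GiB.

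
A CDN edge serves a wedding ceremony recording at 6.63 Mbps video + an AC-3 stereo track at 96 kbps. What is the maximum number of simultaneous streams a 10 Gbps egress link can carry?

Audio: 96 kbps = 0.096 Mbps.
Per-viewer media rate: 6.726 Mbps.
10 Gbps = 10,000 Mbps; 10,000 / 6.726 = 1486.77 → 1486 viewers.

1486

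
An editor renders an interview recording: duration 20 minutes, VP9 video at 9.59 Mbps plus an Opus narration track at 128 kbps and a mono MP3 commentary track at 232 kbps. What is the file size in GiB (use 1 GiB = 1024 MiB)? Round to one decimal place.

1.4 GiB

20 min = 1200 s
Audio total: 128 + 232 = 360 kbps = 0.360 Mbps.
Total bitrate: 9.59 + 0.360 = 9.950 Mbps.
Stream data: 9.950 Mbps × 1200 s = 11940.0 Mb.
11,940 Mb = 1,492,500,000 bytes ÷ 1,073,741,824 = 1.390 GiB.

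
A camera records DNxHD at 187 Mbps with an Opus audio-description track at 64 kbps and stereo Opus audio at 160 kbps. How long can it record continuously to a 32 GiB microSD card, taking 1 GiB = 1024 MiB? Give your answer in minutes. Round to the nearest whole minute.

24 minutes

Audio total: 64 + 160 = 224 kbps = 0.224 Mbps.
Total bitrate: 187 + 0.224 = 187.224 Mbps.
Capacity: 32 GiB = 274,878 Mb.
Recording time: 274,878 / 187.224 = 1,468 s ≈ 24.5 minutes.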